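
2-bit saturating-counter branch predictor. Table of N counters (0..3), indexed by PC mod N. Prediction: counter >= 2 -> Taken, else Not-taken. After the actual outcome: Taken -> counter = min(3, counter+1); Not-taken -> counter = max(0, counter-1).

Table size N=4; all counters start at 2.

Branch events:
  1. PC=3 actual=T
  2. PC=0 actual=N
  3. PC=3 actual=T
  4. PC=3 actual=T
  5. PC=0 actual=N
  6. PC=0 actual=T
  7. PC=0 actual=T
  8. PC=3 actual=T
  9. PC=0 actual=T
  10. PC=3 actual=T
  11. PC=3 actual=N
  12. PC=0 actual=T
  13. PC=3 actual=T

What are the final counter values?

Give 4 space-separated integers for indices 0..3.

Ev 1: PC=3 idx=3 pred=T actual=T -> ctr[3]=3
Ev 2: PC=0 idx=0 pred=T actual=N -> ctr[0]=1
Ev 3: PC=3 idx=3 pred=T actual=T -> ctr[3]=3
Ev 4: PC=3 idx=3 pred=T actual=T -> ctr[3]=3
Ev 5: PC=0 idx=0 pred=N actual=N -> ctr[0]=0
Ev 6: PC=0 idx=0 pred=N actual=T -> ctr[0]=1
Ev 7: PC=0 idx=0 pred=N actual=T -> ctr[0]=2
Ev 8: PC=3 idx=3 pred=T actual=T -> ctr[3]=3
Ev 9: PC=0 idx=0 pred=T actual=T -> ctr[0]=3
Ev 10: PC=3 idx=3 pred=T actual=T -> ctr[3]=3
Ev 11: PC=3 idx=3 pred=T actual=N -> ctr[3]=2
Ev 12: PC=0 idx=0 pred=T actual=T -> ctr[0]=3
Ev 13: PC=3 idx=3 pred=T actual=T -> ctr[3]=3

Answer: 3 2 2 3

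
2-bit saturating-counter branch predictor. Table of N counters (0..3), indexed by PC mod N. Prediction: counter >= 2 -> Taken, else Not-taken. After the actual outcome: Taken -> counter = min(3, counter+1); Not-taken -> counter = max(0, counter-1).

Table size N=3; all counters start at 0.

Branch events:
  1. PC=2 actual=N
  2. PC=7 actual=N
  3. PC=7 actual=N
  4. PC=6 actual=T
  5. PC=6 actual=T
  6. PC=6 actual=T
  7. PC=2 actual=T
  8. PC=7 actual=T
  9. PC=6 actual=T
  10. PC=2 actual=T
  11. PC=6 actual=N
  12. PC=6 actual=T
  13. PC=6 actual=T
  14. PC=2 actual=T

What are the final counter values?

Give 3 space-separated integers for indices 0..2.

Answer: 3 1 3

Derivation:
Ev 1: PC=2 idx=2 pred=N actual=N -> ctr[2]=0
Ev 2: PC=7 idx=1 pred=N actual=N -> ctr[1]=0
Ev 3: PC=7 idx=1 pred=N actual=N -> ctr[1]=0
Ev 4: PC=6 idx=0 pred=N actual=T -> ctr[0]=1
Ev 5: PC=6 idx=0 pred=N actual=T -> ctr[0]=2
Ev 6: PC=6 idx=0 pred=T actual=T -> ctr[0]=3
Ev 7: PC=2 idx=2 pred=N actual=T -> ctr[2]=1
Ev 8: PC=7 idx=1 pred=N actual=T -> ctr[1]=1
Ev 9: PC=6 idx=0 pred=T actual=T -> ctr[0]=3
Ev 10: PC=2 idx=2 pred=N actual=T -> ctr[2]=2
Ev 11: PC=6 idx=0 pred=T actual=N -> ctr[0]=2
Ev 12: PC=6 idx=0 pred=T actual=T -> ctr[0]=3
Ev 13: PC=6 idx=0 pred=T actual=T -> ctr[0]=3
Ev 14: PC=2 idx=2 pred=T actual=T -> ctr[2]=3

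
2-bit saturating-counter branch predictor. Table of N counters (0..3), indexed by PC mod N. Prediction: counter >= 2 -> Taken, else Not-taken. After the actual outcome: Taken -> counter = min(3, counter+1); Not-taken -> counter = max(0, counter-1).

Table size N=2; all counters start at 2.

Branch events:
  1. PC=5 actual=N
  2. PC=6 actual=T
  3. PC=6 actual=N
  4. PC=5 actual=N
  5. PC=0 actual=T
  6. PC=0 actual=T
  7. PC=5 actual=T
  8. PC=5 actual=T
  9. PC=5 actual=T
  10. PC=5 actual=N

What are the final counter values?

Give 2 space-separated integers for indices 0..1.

Ev 1: PC=5 idx=1 pred=T actual=N -> ctr[1]=1
Ev 2: PC=6 idx=0 pred=T actual=T -> ctr[0]=3
Ev 3: PC=6 idx=0 pred=T actual=N -> ctr[0]=2
Ev 4: PC=5 idx=1 pred=N actual=N -> ctr[1]=0
Ev 5: PC=0 idx=0 pred=T actual=T -> ctr[0]=3
Ev 6: PC=0 idx=0 pred=T actual=T -> ctr[0]=3
Ev 7: PC=5 idx=1 pred=N actual=T -> ctr[1]=1
Ev 8: PC=5 idx=1 pred=N actual=T -> ctr[1]=2
Ev 9: PC=5 idx=1 pred=T actual=T -> ctr[1]=3
Ev 10: PC=5 idx=1 pred=T actual=N -> ctr[1]=2

Answer: 3 2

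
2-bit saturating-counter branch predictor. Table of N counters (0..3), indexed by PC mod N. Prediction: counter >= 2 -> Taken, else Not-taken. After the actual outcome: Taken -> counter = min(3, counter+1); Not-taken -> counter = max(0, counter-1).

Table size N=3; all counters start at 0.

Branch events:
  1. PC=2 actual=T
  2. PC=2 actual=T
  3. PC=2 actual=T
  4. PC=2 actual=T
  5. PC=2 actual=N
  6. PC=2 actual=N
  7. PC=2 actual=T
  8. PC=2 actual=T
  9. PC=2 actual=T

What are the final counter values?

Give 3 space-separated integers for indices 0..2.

Ev 1: PC=2 idx=2 pred=N actual=T -> ctr[2]=1
Ev 2: PC=2 idx=2 pred=N actual=T -> ctr[2]=2
Ev 3: PC=2 idx=2 pred=T actual=T -> ctr[2]=3
Ev 4: PC=2 idx=2 pred=T actual=T -> ctr[2]=3
Ev 5: PC=2 idx=2 pred=T actual=N -> ctr[2]=2
Ev 6: PC=2 idx=2 pred=T actual=N -> ctr[2]=1
Ev 7: PC=2 idx=2 pred=N actual=T -> ctr[2]=2
Ev 8: PC=2 idx=2 pred=T actual=T -> ctr[2]=3
Ev 9: PC=2 idx=2 pred=T actual=T -> ctr[2]=3

Answer: 0 0 3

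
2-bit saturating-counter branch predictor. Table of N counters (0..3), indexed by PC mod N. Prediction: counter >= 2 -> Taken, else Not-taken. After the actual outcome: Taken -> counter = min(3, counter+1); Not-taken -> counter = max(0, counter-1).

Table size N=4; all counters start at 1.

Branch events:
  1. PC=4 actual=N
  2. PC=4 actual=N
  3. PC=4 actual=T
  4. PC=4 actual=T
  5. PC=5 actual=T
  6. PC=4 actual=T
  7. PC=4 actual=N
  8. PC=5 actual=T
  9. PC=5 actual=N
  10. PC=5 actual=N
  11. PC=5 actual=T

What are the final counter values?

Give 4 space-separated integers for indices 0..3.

Answer: 2 2 1 1

Derivation:
Ev 1: PC=4 idx=0 pred=N actual=N -> ctr[0]=0
Ev 2: PC=4 idx=0 pred=N actual=N -> ctr[0]=0
Ev 3: PC=4 idx=0 pred=N actual=T -> ctr[0]=1
Ev 4: PC=4 idx=0 pred=N actual=T -> ctr[0]=2
Ev 5: PC=5 idx=1 pred=N actual=T -> ctr[1]=2
Ev 6: PC=4 idx=0 pred=T actual=T -> ctr[0]=3
Ev 7: PC=4 idx=0 pred=T actual=N -> ctr[0]=2
Ev 8: PC=5 idx=1 pred=T actual=T -> ctr[1]=3
Ev 9: PC=5 idx=1 pred=T actual=N -> ctr[1]=2
Ev 10: PC=5 idx=1 pred=T actual=N -> ctr[1]=1
Ev 11: PC=5 idx=1 pred=N actual=T -> ctr[1]=2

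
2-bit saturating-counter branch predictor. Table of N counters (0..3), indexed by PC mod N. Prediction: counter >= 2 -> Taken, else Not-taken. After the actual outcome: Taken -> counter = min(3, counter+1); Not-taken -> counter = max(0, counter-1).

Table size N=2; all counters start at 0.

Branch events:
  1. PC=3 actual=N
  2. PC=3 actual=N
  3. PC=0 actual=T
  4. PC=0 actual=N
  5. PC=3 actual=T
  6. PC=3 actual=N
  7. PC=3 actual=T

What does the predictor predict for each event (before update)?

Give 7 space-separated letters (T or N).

Answer: N N N N N N N

Derivation:
Ev 1: PC=3 idx=1 pred=N actual=N -> ctr[1]=0
Ev 2: PC=3 idx=1 pred=N actual=N -> ctr[1]=0
Ev 3: PC=0 idx=0 pred=N actual=T -> ctr[0]=1
Ev 4: PC=0 idx=0 pred=N actual=N -> ctr[0]=0
Ev 5: PC=3 idx=1 pred=N actual=T -> ctr[1]=1
Ev 6: PC=3 idx=1 pred=N actual=N -> ctr[1]=0
Ev 7: PC=3 idx=1 pred=N actual=T -> ctr[1]=1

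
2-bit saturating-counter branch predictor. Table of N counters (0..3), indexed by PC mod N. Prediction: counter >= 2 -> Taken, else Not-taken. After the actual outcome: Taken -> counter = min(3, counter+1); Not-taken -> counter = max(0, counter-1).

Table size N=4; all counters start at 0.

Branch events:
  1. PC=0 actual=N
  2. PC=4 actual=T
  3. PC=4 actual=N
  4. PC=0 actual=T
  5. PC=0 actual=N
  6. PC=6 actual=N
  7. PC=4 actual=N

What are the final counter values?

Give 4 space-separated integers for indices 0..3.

Answer: 0 0 0 0

Derivation:
Ev 1: PC=0 idx=0 pred=N actual=N -> ctr[0]=0
Ev 2: PC=4 idx=0 pred=N actual=T -> ctr[0]=1
Ev 3: PC=4 idx=0 pred=N actual=N -> ctr[0]=0
Ev 4: PC=0 idx=0 pred=N actual=T -> ctr[0]=1
Ev 5: PC=0 idx=0 pred=N actual=N -> ctr[0]=0
Ev 6: PC=6 idx=2 pred=N actual=N -> ctr[2]=0
Ev 7: PC=4 idx=0 pred=N actual=N -> ctr[0]=0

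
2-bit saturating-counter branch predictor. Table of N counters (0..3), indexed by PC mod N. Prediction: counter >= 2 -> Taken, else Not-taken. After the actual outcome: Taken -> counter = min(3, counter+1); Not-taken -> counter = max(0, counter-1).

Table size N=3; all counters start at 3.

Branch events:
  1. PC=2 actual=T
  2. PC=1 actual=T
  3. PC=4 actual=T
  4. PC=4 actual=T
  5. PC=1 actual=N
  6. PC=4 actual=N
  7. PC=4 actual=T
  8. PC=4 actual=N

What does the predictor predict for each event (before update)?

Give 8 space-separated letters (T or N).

Answer: T T T T T T N T

Derivation:
Ev 1: PC=2 idx=2 pred=T actual=T -> ctr[2]=3
Ev 2: PC=1 idx=1 pred=T actual=T -> ctr[1]=3
Ev 3: PC=4 idx=1 pred=T actual=T -> ctr[1]=3
Ev 4: PC=4 idx=1 pred=T actual=T -> ctr[1]=3
Ev 5: PC=1 idx=1 pred=T actual=N -> ctr[1]=2
Ev 6: PC=4 idx=1 pred=T actual=N -> ctr[1]=1
Ev 7: PC=4 idx=1 pred=N actual=T -> ctr[1]=2
Ev 8: PC=4 idx=1 pred=T actual=N -> ctr[1]=1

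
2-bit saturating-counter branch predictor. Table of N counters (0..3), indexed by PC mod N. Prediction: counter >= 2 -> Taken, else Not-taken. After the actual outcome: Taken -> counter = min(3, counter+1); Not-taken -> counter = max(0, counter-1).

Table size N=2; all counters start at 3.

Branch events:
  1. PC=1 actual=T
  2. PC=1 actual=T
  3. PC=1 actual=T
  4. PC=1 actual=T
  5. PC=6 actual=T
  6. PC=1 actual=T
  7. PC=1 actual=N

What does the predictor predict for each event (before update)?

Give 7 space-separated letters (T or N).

Answer: T T T T T T T

Derivation:
Ev 1: PC=1 idx=1 pred=T actual=T -> ctr[1]=3
Ev 2: PC=1 idx=1 pred=T actual=T -> ctr[1]=3
Ev 3: PC=1 idx=1 pred=T actual=T -> ctr[1]=3
Ev 4: PC=1 idx=1 pred=T actual=T -> ctr[1]=3
Ev 5: PC=6 idx=0 pred=T actual=T -> ctr[0]=3
Ev 6: PC=1 idx=1 pred=T actual=T -> ctr[1]=3
Ev 7: PC=1 idx=1 pred=T actual=N -> ctr[1]=2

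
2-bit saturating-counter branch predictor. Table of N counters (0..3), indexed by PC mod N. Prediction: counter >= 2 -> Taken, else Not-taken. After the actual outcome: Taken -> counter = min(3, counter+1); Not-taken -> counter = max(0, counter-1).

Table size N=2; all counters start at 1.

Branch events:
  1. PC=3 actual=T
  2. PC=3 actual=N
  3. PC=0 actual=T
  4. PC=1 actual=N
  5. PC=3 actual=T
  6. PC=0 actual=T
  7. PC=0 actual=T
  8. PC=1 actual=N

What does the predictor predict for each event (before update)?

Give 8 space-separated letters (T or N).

Answer: N T N N N T T N

Derivation:
Ev 1: PC=3 idx=1 pred=N actual=T -> ctr[1]=2
Ev 2: PC=3 idx=1 pred=T actual=N -> ctr[1]=1
Ev 3: PC=0 idx=0 pred=N actual=T -> ctr[0]=2
Ev 4: PC=1 idx=1 pred=N actual=N -> ctr[1]=0
Ev 5: PC=3 idx=1 pred=N actual=T -> ctr[1]=1
Ev 6: PC=0 idx=0 pred=T actual=T -> ctr[0]=3
Ev 7: PC=0 idx=0 pred=T actual=T -> ctr[0]=3
Ev 8: PC=1 idx=1 pred=N actual=N -> ctr[1]=0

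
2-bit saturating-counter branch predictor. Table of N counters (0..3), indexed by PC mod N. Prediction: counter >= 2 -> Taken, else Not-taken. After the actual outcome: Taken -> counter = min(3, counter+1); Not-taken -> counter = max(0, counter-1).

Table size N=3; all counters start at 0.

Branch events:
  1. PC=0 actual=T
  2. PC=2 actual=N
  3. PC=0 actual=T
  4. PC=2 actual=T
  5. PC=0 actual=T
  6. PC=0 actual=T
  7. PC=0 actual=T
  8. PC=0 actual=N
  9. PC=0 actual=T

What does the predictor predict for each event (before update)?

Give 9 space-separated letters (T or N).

Ev 1: PC=0 idx=0 pred=N actual=T -> ctr[0]=1
Ev 2: PC=2 idx=2 pred=N actual=N -> ctr[2]=0
Ev 3: PC=0 idx=0 pred=N actual=T -> ctr[0]=2
Ev 4: PC=2 idx=2 pred=N actual=T -> ctr[2]=1
Ev 5: PC=0 idx=0 pred=T actual=T -> ctr[0]=3
Ev 6: PC=0 idx=0 pred=T actual=T -> ctr[0]=3
Ev 7: PC=0 idx=0 pred=T actual=T -> ctr[0]=3
Ev 8: PC=0 idx=0 pred=T actual=N -> ctr[0]=2
Ev 9: PC=0 idx=0 pred=T actual=T -> ctr[0]=3

Answer: N N N N T T T T T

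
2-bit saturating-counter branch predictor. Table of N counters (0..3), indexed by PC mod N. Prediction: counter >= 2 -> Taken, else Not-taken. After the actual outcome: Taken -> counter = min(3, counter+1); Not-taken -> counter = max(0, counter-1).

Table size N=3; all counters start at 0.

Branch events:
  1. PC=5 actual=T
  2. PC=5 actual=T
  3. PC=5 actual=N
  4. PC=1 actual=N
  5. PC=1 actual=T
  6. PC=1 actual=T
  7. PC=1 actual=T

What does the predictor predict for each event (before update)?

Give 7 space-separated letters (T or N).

Answer: N N T N N N T

Derivation:
Ev 1: PC=5 idx=2 pred=N actual=T -> ctr[2]=1
Ev 2: PC=5 idx=2 pred=N actual=T -> ctr[2]=2
Ev 3: PC=5 idx=2 pred=T actual=N -> ctr[2]=1
Ev 4: PC=1 idx=1 pred=N actual=N -> ctr[1]=0
Ev 5: PC=1 idx=1 pred=N actual=T -> ctr[1]=1
Ev 6: PC=1 idx=1 pred=N actual=T -> ctr[1]=2
Ev 7: PC=1 idx=1 pred=T actual=T -> ctr[1]=3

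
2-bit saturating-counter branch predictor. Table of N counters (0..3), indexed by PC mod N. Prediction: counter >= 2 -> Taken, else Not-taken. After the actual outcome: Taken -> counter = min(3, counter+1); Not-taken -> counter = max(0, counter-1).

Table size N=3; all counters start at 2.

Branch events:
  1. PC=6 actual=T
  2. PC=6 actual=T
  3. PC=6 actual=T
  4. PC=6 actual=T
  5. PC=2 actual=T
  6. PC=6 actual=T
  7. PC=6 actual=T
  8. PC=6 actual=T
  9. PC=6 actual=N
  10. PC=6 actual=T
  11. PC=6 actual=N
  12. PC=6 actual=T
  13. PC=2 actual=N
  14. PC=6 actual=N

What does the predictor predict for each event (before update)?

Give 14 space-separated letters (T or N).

Answer: T T T T T T T T T T T T T T

Derivation:
Ev 1: PC=6 idx=0 pred=T actual=T -> ctr[0]=3
Ev 2: PC=6 idx=0 pred=T actual=T -> ctr[0]=3
Ev 3: PC=6 idx=0 pred=T actual=T -> ctr[0]=3
Ev 4: PC=6 idx=0 pred=T actual=T -> ctr[0]=3
Ev 5: PC=2 idx=2 pred=T actual=T -> ctr[2]=3
Ev 6: PC=6 idx=0 pred=T actual=T -> ctr[0]=3
Ev 7: PC=6 idx=0 pred=T actual=T -> ctr[0]=3
Ev 8: PC=6 idx=0 pred=T actual=T -> ctr[0]=3
Ev 9: PC=6 idx=0 pred=T actual=N -> ctr[0]=2
Ev 10: PC=6 idx=0 pred=T actual=T -> ctr[0]=3
Ev 11: PC=6 idx=0 pred=T actual=N -> ctr[0]=2
Ev 12: PC=6 idx=0 pred=T actual=T -> ctr[0]=3
Ev 13: PC=2 idx=2 pred=T actual=N -> ctr[2]=2
Ev 14: PC=6 idx=0 pred=T actual=N -> ctr[0]=2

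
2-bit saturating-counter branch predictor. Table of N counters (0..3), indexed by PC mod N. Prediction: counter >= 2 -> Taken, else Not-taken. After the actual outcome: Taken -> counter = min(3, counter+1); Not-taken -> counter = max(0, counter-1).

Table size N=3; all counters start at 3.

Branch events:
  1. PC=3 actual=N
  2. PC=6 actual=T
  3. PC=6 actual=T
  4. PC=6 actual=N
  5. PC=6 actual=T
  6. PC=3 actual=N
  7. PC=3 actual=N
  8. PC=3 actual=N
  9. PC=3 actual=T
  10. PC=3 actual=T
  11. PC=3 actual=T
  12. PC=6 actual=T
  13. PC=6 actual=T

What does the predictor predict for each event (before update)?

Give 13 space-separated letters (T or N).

Answer: T T T T T T T N N N T T T

Derivation:
Ev 1: PC=3 idx=0 pred=T actual=N -> ctr[0]=2
Ev 2: PC=6 idx=0 pred=T actual=T -> ctr[0]=3
Ev 3: PC=6 idx=0 pred=T actual=T -> ctr[0]=3
Ev 4: PC=6 idx=0 pred=T actual=N -> ctr[0]=2
Ev 5: PC=6 idx=0 pred=T actual=T -> ctr[0]=3
Ev 6: PC=3 idx=0 pred=T actual=N -> ctr[0]=2
Ev 7: PC=3 idx=0 pred=T actual=N -> ctr[0]=1
Ev 8: PC=3 idx=0 pred=N actual=N -> ctr[0]=0
Ev 9: PC=3 idx=0 pred=N actual=T -> ctr[0]=1
Ev 10: PC=3 idx=0 pred=N actual=T -> ctr[0]=2
Ev 11: PC=3 idx=0 pred=T actual=T -> ctr[0]=3
Ev 12: PC=6 idx=0 pred=T actual=T -> ctr[0]=3
Ev 13: PC=6 idx=0 pred=T actual=T -> ctr[0]=3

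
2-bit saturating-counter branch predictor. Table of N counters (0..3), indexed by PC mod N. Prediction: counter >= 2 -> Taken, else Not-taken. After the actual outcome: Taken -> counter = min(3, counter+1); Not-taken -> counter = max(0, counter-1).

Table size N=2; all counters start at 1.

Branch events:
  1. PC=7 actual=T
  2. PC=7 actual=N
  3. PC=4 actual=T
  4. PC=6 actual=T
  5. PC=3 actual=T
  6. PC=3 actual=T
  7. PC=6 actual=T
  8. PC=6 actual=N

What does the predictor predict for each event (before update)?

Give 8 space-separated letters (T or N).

Answer: N T N T N T T T

Derivation:
Ev 1: PC=7 idx=1 pred=N actual=T -> ctr[1]=2
Ev 2: PC=7 idx=1 pred=T actual=N -> ctr[1]=1
Ev 3: PC=4 idx=0 pred=N actual=T -> ctr[0]=2
Ev 4: PC=6 idx=0 pred=T actual=T -> ctr[0]=3
Ev 5: PC=3 idx=1 pred=N actual=T -> ctr[1]=2
Ev 6: PC=3 idx=1 pred=T actual=T -> ctr[1]=3
Ev 7: PC=6 idx=0 pred=T actual=T -> ctr[0]=3
Ev 8: PC=6 idx=0 pred=T actual=N -> ctr[0]=2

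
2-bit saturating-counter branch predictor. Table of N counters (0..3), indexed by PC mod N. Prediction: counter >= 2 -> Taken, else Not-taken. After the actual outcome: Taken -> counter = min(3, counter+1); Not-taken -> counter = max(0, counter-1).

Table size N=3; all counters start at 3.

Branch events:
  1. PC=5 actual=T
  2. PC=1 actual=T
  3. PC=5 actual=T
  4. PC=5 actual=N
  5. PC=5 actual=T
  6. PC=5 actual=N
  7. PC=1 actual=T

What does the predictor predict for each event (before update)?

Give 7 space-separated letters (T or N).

Answer: T T T T T T T

Derivation:
Ev 1: PC=5 idx=2 pred=T actual=T -> ctr[2]=3
Ev 2: PC=1 idx=1 pred=T actual=T -> ctr[1]=3
Ev 3: PC=5 idx=2 pred=T actual=T -> ctr[2]=3
Ev 4: PC=5 idx=2 pred=T actual=N -> ctr[2]=2
Ev 5: PC=5 idx=2 pred=T actual=T -> ctr[2]=3
Ev 6: PC=5 idx=2 pred=T actual=N -> ctr[2]=2
Ev 7: PC=1 idx=1 pred=T actual=T -> ctr[1]=3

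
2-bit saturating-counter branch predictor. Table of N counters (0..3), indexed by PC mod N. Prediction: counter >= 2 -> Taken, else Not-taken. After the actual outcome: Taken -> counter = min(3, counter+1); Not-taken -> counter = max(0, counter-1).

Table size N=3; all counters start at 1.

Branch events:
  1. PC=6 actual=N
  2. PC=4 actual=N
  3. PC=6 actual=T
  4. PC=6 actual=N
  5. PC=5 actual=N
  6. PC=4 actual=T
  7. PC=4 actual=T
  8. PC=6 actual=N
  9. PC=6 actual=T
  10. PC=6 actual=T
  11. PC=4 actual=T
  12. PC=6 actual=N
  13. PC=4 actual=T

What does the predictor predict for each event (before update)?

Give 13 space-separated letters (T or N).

Ev 1: PC=6 idx=0 pred=N actual=N -> ctr[0]=0
Ev 2: PC=4 idx=1 pred=N actual=N -> ctr[1]=0
Ev 3: PC=6 idx=0 pred=N actual=T -> ctr[0]=1
Ev 4: PC=6 idx=0 pred=N actual=N -> ctr[0]=0
Ev 5: PC=5 idx=2 pred=N actual=N -> ctr[2]=0
Ev 6: PC=4 idx=1 pred=N actual=T -> ctr[1]=1
Ev 7: PC=4 idx=1 pred=N actual=T -> ctr[1]=2
Ev 8: PC=6 idx=0 pred=N actual=N -> ctr[0]=0
Ev 9: PC=6 idx=0 pred=N actual=T -> ctr[0]=1
Ev 10: PC=6 idx=0 pred=N actual=T -> ctr[0]=2
Ev 11: PC=4 idx=1 pred=T actual=T -> ctr[1]=3
Ev 12: PC=6 idx=0 pred=T actual=N -> ctr[0]=1
Ev 13: PC=4 idx=1 pred=T actual=T -> ctr[1]=3

Answer: N N N N N N N N N N T T T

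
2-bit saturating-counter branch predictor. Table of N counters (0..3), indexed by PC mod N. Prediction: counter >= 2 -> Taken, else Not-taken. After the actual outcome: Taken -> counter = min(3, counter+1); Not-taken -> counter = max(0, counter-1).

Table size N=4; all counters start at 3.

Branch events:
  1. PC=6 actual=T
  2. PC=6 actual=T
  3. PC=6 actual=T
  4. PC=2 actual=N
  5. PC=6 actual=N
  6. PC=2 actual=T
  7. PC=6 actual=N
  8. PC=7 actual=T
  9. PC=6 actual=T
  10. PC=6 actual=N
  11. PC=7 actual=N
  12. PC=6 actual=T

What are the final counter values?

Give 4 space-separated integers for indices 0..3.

Answer: 3 3 2 2

Derivation:
Ev 1: PC=6 idx=2 pred=T actual=T -> ctr[2]=3
Ev 2: PC=6 idx=2 pred=T actual=T -> ctr[2]=3
Ev 3: PC=6 idx=2 pred=T actual=T -> ctr[2]=3
Ev 4: PC=2 idx=2 pred=T actual=N -> ctr[2]=2
Ev 5: PC=6 idx=2 pred=T actual=N -> ctr[2]=1
Ev 6: PC=2 idx=2 pred=N actual=T -> ctr[2]=2
Ev 7: PC=6 idx=2 pred=T actual=N -> ctr[2]=1
Ev 8: PC=7 idx=3 pred=T actual=T -> ctr[3]=3
Ev 9: PC=6 idx=2 pred=N actual=T -> ctr[2]=2
Ev 10: PC=6 idx=2 pred=T actual=N -> ctr[2]=1
Ev 11: PC=7 idx=3 pred=T actual=N -> ctr[3]=2
Ev 12: PC=6 idx=2 pred=N actual=T -> ctr[2]=2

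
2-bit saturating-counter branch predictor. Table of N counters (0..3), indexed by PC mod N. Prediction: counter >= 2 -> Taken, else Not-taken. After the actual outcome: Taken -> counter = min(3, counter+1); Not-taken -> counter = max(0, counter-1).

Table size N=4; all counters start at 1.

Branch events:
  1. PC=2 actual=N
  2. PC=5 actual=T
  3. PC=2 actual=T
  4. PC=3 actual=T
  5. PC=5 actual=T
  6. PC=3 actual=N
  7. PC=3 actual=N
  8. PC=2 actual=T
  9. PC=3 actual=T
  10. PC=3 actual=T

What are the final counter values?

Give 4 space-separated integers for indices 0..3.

Ev 1: PC=2 idx=2 pred=N actual=N -> ctr[2]=0
Ev 2: PC=5 idx=1 pred=N actual=T -> ctr[1]=2
Ev 3: PC=2 idx=2 pred=N actual=T -> ctr[2]=1
Ev 4: PC=3 idx=3 pred=N actual=T -> ctr[3]=2
Ev 5: PC=5 idx=1 pred=T actual=T -> ctr[1]=3
Ev 6: PC=3 idx=3 pred=T actual=N -> ctr[3]=1
Ev 7: PC=3 idx=3 pred=N actual=N -> ctr[3]=0
Ev 8: PC=2 idx=2 pred=N actual=T -> ctr[2]=2
Ev 9: PC=3 idx=3 pred=N actual=T -> ctr[3]=1
Ev 10: PC=3 idx=3 pred=N actual=T -> ctr[3]=2

Answer: 1 3 2 2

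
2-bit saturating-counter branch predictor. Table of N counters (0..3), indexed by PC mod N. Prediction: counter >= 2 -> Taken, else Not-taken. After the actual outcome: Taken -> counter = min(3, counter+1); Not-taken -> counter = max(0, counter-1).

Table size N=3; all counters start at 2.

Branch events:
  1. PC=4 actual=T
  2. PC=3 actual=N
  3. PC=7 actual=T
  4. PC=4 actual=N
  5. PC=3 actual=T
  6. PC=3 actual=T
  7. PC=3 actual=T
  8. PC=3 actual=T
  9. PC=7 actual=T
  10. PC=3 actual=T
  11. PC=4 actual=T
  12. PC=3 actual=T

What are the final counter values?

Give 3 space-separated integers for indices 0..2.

Ev 1: PC=4 idx=1 pred=T actual=T -> ctr[1]=3
Ev 2: PC=3 idx=0 pred=T actual=N -> ctr[0]=1
Ev 3: PC=7 idx=1 pred=T actual=T -> ctr[1]=3
Ev 4: PC=4 idx=1 pred=T actual=N -> ctr[1]=2
Ev 5: PC=3 idx=0 pred=N actual=T -> ctr[0]=2
Ev 6: PC=3 idx=0 pred=T actual=T -> ctr[0]=3
Ev 7: PC=3 idx=0 pred=T actual=T -> ctr[0]=3
Ev 8: PC=3 idx=0 pred=T actual=T -> ctr[0]=3
Ev 9: PC=7 idx=1 pred=T actual=T -> ctr[1]=3
Ev 10: PC=3 idx=0 pred=T actual=T -> ctr[0]=3
Ev 11: PC=4 idx=1 pred=T actual=T -> ctr[1]=3
Ev 12: PC=3 idx=0 pred=T actual=T -> ctr[0]=3

Answer: 3 3 2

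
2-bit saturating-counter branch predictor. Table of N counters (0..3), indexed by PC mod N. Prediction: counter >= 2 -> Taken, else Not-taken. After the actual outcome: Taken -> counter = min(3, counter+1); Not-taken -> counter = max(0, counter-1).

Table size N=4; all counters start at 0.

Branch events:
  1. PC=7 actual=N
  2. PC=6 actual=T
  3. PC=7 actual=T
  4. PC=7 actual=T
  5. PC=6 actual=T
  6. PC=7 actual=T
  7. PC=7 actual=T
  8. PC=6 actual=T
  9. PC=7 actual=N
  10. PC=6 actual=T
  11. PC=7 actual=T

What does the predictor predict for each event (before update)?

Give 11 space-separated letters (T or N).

Answer: N N N N N T T T T T T

Derivation:
Ev 1: PC=7 idx=3 pred=N actual=N -> ctr[3]=0
Ev 2: PC=6 idx=2 pred=N actual=T -> ctr[2]=1
Ev 3: PC=7 idx=3 pred=N actual=T -> ctr[3]=1
Ev 4: PC=7 idx=3 pred=N actual=T -> ctr[3]=2
Ev 5: PC=6 idx=2 pred=N actual=T -> ctr[2]=2
Ev 6: PC=7 idx=3 pred=T actual=T -> ctr[3]=3
Ev 7: PC=7 idx=3 pred=T actual=T -> ctr[3]=3
Ev 8: PC=6 idx=2 pred=T actual=T -> ctr[2]=3
Ev 9: PC=7 idx=3 pred=T actual=N -> ctr[3]=2
Ev 10: PC=6 idx=2 pred=T actual=T -> ctr[2]=3
Ev 11: PC=7 idx=3 pred=T actual=T -> ctr[3]=3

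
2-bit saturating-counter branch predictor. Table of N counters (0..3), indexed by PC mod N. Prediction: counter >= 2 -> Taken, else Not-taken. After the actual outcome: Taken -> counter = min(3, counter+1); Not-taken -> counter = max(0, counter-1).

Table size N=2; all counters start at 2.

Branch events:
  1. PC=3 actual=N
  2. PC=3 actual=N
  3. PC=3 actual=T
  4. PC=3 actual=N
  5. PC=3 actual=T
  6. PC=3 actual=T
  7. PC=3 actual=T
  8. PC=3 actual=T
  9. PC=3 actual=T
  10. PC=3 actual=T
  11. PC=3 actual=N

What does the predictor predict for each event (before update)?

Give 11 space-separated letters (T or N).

Answer: T N N N N N T T T T T

Derivation:
Ev 1: PC=3 idx=1 pred=T actual=N -> ctr[1]=1
Ev 2: PC=3 idx=1 pred=N actual=N -> ctr[1]=0
Ev 3: PC=3 idx=1 pred=N actual=T -> ctr[1]=1
Ev 4: PC=3 idx=1 pred=N actual=N -> ctr[1]=0
Ev 5: PC=3 idx=1 pred=N actual=T -> ctr[1]=1
Ev 6: PC=3 idx=1 pred=N actual=T -> ctr[1]=2
Ev 7: PC=3 idx=1 pred=T actual=T -> ctr[1]=3
Ev 8: PC=3 idx=1 pred=T actual=T -> ctr[1]=3
Ev 9: PC=3 idx=1 pred=T actual=T -> ctr[1]=3
Ev 10: PC=3 idx=1 pred=T actual=T -> ctr[1]=3
Ev 11: PC=3 idx=1 pred=T actual=N -> ctr[1]=2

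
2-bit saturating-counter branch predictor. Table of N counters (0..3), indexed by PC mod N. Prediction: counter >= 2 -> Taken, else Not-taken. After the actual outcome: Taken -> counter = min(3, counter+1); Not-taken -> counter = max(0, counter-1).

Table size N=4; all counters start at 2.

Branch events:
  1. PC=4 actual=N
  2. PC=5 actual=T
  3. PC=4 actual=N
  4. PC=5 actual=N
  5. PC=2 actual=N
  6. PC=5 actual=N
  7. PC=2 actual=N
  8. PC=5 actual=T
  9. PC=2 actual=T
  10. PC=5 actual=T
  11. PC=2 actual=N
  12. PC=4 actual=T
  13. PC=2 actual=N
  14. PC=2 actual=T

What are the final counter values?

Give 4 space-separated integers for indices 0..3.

Ev 1: PC=4 idx=0 pred=T actual=N -> ctr[0]=1
Ev 2: PC=5 idx=1 pred=T actual=T -> ctr[1]=3
Ev 3: PC=4 idx=0 pred=N actual=N -> ctr[0]=0
Ev 4: PC=5 idx=1 pred=T actual=N -> ctr[1]=2
Ev 5: PC=2 idx=2 pred=T actual=N -> ctr[2]=1
Ev 6: PC=5 idx=1 pred=T actual=N -> ctr[1]=1
Ev 7: PC=2 idx=2 pred=N actual=N -> ctr[2]=0
Ev 8: PC=5 idx=1 pred=N actual=T -> ctr[1]=2
Ev 9: PC=2 idx=2 pred=N actual=T -> ctr[2]=1
Ev 10: PC=5 idx=1 pred=T actual=T -> ctr[1]=3
Ev 11: PC=2 idx=2 pred=N actual=N -> ctr[2]=0
Ev 12: PC=4 idx=0 pred=N actual=T -> ctr[0]=1
Ev 13: PC=2 idx=2 pred=N actual=N -> ctr[2]=0
Ev 14: PC=2 idx=2 pred=N actual=T -> ctr[2]=1

Answer: 1 3 1 2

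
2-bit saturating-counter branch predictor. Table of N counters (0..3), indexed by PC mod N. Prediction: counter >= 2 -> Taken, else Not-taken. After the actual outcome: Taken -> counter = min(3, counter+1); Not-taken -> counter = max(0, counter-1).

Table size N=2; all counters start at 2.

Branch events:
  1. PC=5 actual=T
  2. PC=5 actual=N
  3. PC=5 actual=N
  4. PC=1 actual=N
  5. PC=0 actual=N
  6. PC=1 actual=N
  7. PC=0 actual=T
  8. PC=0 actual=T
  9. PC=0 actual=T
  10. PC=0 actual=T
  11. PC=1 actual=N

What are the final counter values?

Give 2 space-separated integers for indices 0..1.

Ev 1: PC=5 idx=1 pred=T actual=T -> ctr[1]=3
Ev 2: PC=5 idx=1 pred=T actual=N -> ctr[1]=2
Ev 3: PC=5 idx=1 pred=T actual=N -> ctr[1]=1
Ev 4: PC=1 idx=1 pred=N actual=N -> ctr[1]=0
Ev 5: PC=0 idx=0 pred=T actual=N -> ctr[0]=1
Ev 6: PC=1 idx=1 pred=N actual=N -> ctr[1]=0
Ev 7: PC=0 idx=0 pred=N actual=T -> ctr[0]=2
Ev 8: PC=0 idx=0 pred=T actual=T -> ctr[0]=3
Ev 9: PC=0 idx=0 pred=T actual=T -> ctr[0]=3
Ev 10: PC=0 idx=0 pred=T actual=T -> ctr[0]=3
Ev 11: PC=1 idx=1 pred=N actual=N -> ctr[1]=0

Answer: 3 0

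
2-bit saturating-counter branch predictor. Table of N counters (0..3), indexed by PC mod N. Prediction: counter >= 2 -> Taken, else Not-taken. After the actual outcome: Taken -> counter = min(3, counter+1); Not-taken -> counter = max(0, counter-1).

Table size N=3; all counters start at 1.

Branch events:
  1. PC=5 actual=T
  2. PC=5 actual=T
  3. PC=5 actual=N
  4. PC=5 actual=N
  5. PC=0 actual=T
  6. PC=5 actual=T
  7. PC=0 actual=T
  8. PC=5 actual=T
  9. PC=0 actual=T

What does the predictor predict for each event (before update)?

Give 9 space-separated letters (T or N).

Ev 1: PC=5 idx=2 pred=N actual=T -> ctr[2]=2
Ev 2: PC=5 idx=2 pred=T actual=T -> ctr[2]=3
Ev 3: PC=5 idx=2 pred=T actual=N -> ctr[2]=2
Ev 4: PC=5 idx=2 pred=T actual=N -> ctr[2]=1
Ev 5: PC=0 idx=0 pred=N actual=T -> ctr[0]=2
Ev 6: PC=5 idx=2 pred=N actual=T -> ctr[2]=2
Ev 7: PC=0 idx=0 pred=T actual=T -> ctr[0]=3
Ev 8: PC=5 idx=2 pred=T actual=T -> ctr[2]=3
Ev 9: PC=0 idx=0 pred=T actual=T -> ctr[0]=3

Answer: N T T T N N T T T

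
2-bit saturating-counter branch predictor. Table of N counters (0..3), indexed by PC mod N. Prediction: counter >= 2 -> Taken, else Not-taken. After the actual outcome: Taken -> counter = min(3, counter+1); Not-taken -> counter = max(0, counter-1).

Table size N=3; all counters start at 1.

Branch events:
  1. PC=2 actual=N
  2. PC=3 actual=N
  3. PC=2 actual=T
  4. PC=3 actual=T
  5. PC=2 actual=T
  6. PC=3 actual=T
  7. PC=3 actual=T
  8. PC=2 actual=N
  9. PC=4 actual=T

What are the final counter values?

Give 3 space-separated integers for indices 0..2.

Answer: 3 2 1

Derivation:
Ev 1: PC=2 idx=2 pred=N actual=N -> ctr[2]=0
Ev 2: PC=3 idx=0 pred=N actual=N -> ctr[0]=0
Ev 3: PC=2 idx=2 pred=N actual=T -> ctr[2]=1
Ev 4: PC=3 idx=0 pred=N actual=T -> ctr[0]=1
Ev 5: PC=2 idx=2 pred=N actual=T -> ctr[2]=2
Ev 6: PC=3 idx=0 pred=N actual=T -> ctr[0]=2
Ev 7: PC=3 idx=0 pred=T actual=T -> ctr[0]=3
Ev 8: PC=2 idx=2 pred=T actual=N -> ctr[2]=1
Ev 9: PC=4 idx=1 pred=N actual=T -> ctr[1]=2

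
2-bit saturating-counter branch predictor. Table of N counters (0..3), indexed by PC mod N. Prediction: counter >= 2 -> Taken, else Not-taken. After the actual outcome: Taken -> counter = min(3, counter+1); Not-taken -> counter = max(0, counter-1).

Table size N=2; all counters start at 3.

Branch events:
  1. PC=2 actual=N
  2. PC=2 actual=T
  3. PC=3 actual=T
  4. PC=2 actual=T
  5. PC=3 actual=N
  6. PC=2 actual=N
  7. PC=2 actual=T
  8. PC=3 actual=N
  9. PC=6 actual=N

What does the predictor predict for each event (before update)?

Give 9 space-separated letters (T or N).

Answer: T T T T T T T T T

Derivation:
Ev 1: PC=2 idx=0 pred=T actual=N -> ctr[0]=2
Ev 2: PC=2 idx=0 pred=T actual=T -> ctr[0]=3
Ev 3: PC=3 idx=1 pred=T actual=T -> ctr[1]=3
Ev 4: PC=2 idx=0 pred=T actual=T -> ctr[0]=3
Ev 5: PC=3 idx=1 pred=T actual=N -> ctr[1]=2
Ev 6: PC=2 idx=0 pred=T actual=N -> ctr[0]=2
Ev 7: PC=2 idx=0 pred=T actual=T -> ctr[0]=3
Ev 8: PC=3 idx=1 pred=T actual=N -> ctr[1]=1
Ev 9: PC=6 idx=0 pred=T actual=N -> ctr[0]=2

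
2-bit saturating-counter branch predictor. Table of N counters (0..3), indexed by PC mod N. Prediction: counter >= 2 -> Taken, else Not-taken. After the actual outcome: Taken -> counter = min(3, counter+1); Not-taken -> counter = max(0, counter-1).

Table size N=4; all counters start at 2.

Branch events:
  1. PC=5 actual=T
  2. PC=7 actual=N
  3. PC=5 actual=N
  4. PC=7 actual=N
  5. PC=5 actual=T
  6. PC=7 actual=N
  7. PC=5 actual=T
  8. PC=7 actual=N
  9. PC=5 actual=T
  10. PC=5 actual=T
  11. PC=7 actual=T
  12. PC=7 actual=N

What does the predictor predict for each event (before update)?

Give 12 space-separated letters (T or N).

Ev 1: PC=5 idx=1 pred=T actual=T -> ctr[1]=3
Ev 2: PC=7 idx=3 pred=T actual=N -> ctr[3]=1
Ev 3: PC=5 idx=1 pred=T actual=N -> ctr[1]=2
Ev 4: PC=7 idx=3 pred=N actual=N -> ctr[3]=0
Ev 5: PC=5 idx=1 pred=T actual=T -> ctr[1]=3
Ev 6: PC=7 idx=3 pred=N actual=N -> ctr[3]=0
Ev 7: PC=5 idx=1 pred=T actual=T -> ctr[1]=3
Ev 8: PC=7 idx=3 pred=N actual=N -> ctr[3]=0
Ev 9: PC=5 idx=1 pred=T actual=T -> ctr[1]=3
Ev 10: PC=5 idx=1 pred=T actual=T -> ctr[1]=3
Ev 11: PC=7 idx=3 pred=N actual=T -> ctr[3]=1
Ev 12: PC=7 idx=3 pred=N actual=N -> ctr[3]=0

Answer: T T T N T N T N T T N N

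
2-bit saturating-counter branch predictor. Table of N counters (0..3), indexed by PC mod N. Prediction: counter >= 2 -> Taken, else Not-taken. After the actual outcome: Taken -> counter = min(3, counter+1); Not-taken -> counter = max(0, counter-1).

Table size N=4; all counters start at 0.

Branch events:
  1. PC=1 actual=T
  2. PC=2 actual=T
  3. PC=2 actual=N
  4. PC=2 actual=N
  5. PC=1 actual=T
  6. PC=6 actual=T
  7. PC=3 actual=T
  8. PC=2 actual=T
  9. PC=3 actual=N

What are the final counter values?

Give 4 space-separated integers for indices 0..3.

Ev 1: PC=1 idx=1 pred=N actual=T -> ctr[1]=1
Ev 2: PC=2 idx=2 pred=N actual=T -> ctr[2]=1
Ev 3: PC=2 idx=2 pred=N actual=N -> ctr[2]=0
Ev 4: PC=2 idx=2 pred=N actual=N -> ctr[2]=0
Ev 5: PC=1 idx=1 pred=N actual=T -> ctr[1]=2
Ev 6: PC=6 idx=2 pred=N actual=T -> ctr[2]=1
Ev 7: PC=3 idx=3 pred=N actual=T -> ctr[3]=1
Ev 8: PC=2 idx=2 pred=N actual=T -> ctr[2]=2
Ev 9: PC=3 idx=3 pred=N actual=N -> ctr[3]=0

Answer: 0 2 2 0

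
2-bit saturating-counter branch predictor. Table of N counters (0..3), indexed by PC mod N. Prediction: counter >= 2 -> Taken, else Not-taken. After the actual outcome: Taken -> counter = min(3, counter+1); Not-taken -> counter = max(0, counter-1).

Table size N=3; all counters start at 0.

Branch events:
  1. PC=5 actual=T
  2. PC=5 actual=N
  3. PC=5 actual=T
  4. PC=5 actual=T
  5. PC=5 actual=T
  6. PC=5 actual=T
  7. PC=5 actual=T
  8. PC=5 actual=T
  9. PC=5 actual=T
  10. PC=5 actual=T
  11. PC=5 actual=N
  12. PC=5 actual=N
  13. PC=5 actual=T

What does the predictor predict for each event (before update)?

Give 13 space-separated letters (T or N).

Ev 1: PC=5 idx=2 pred=N actual=T -> ctr[2]=1
Ev 2: PC=5 idx=2 pred=N actual=N -> ctr[2]=0
Ev 3: PC=5 idx=2 pred=N actual=T -> ctr[2]=1
Ev 4: PC=5 idx=2 pred=N actual=T -> ctr[2]=2
Ev 5: PC=5 idx=2 pred=T actual=T -> ctr[2]=3
Ev 6: PC=5 idx=2 pred=T actual=T -> ctr[2]=3
Ev 7: PC=5 idx=2 pred=T actual=T -> ctr[2]=3
Ev 8: PC=5 idx=2 pred=T actual=T -> ctr[2]=3
Ev 9: PC=5 idx=2 pred=T actual=T -> ctr[2]=3
Ev 10: PC=5 idx=2 pred=T actual=T -> ctr[2]=3
Ev 11: PC=5 idx=2 pred=T actual=N -> ctr[2]=2
Ev 12: PC=5 idx=2 pred=T actual=N -> ctr[2]=1
Ev 13: PC=5 idx=2 pred=N actual=T -> ctr[2]=2

Answer: N N N N T T T T T T T T N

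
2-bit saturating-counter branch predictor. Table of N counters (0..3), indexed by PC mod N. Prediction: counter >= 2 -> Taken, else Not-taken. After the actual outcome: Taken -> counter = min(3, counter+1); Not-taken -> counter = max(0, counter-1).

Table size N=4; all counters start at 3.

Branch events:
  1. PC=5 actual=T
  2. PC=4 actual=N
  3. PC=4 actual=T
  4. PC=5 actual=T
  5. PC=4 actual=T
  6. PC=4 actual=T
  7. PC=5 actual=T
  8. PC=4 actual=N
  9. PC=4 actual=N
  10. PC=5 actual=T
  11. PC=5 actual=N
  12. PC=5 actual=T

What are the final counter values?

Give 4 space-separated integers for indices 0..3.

Ev 1: PC=5 idx=1 pred=T actual=T -> ctr[1]=3
Ev 2: PC=4 idx=0 pred=T actual=N -> ctr[0]=2
Ev 3: PC=4 idx=0 pred=T actual=T -> ctr[0]=3
Ev 4: PC=5 idx=1 pred=T actual=T -> ctr[1]=3
Ev 5: PC=4 idx=0 pred=T actual=T -> ctr[0]=3
Ev 6: PC=4 idx=0 pred=T actual=T -> ctr[0]=3
Ev 7: PC=5 idx=1 pred=T actual=T -> ctr[1]=3
Ev 8: PC=4 idx=0 pred=T actual=N -> ctr[0]=2
Ev 9: PC=4 idx=0 pred=T actual=N -> ctr[0]=1
Ev 10: PC=5 idx=1 pred=T actual=T -> ctr[1]=3
Ev 11: PC=5 idx=1 pred=T actual=N -> ctr[1]=2
Ev 12: PC=5 idx=1 pred=T actual=T -> ctr[1]=3

Answer: 1 3 3 3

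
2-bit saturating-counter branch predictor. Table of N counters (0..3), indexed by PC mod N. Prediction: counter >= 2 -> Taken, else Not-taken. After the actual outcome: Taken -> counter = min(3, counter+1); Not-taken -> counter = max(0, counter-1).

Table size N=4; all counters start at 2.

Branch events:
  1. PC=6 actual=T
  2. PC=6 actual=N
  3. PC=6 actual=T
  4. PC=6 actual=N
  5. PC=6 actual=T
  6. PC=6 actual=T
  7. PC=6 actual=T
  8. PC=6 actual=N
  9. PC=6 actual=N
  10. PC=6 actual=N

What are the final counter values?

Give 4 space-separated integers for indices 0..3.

Ev 1: PC=6 idx=2 pred=T actual=T -> ctr[2]=3
Ev 2: PC=6 idx=2 pred=T actual=N -> ctr[2]=2
Ev 3: PC=6 idx=2 pred=T actual=T -> ctr[2]=3
Ev 4: PC=6 idx=2 pred=T actual=N -> ctr[2]=2
Ev 5: PC=6 idx=2 pred=T actual=T -> ctr[2]=3
Ev 6: PC=6 idx=2 pred=T actual=T -> ctr[2]=3
Ev 7: PC=6 idx=2 pred=T actual=T -> ctr[2]=3
Ev 8: PC=6 idx=2 pred=T actual=N -> ctr[2]=2
Ev 9: PC=6 idx=2 pred=T actual=N -> ctr[2]=1
Ev 10: PC=6 idx=2 pred=N actual=N -> ctr[2]=0

Answer: 2 2 0 2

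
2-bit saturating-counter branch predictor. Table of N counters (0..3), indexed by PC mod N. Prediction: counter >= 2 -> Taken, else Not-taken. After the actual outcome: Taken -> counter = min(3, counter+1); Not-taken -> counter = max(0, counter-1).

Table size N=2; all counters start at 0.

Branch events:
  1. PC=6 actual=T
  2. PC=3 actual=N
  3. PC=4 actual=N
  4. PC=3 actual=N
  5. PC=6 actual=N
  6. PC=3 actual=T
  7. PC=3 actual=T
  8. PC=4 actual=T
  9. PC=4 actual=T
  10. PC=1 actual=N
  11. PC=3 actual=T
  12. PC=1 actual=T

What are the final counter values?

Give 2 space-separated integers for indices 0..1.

Ev 1: PC=6 idx=0 pred=N actual=T -> ctr[0]=1
Ev 2: PC=3 idx=1 pred=N actual=N -> ctr[1]=0
Ev 3: PC=4 idx=0 pred=N actual=N -> ctr[0]=0
Ev 4: PC=3 idx=1 pred=N actual=N -> ctr[1]=0
Ev 5: PC=6 idx=0 pred=N actual=N -> ctr[0]=0
Ev 6: PC=3 idx=1 pred=N actual=T -> ctr[1]=1
Ev 7: PC=3 idx=1 pred=N actual=T -> ctr[1]=2
Ev 8: PC=4 idx=0 pred=N actual=T -> ctr[0]=1
Ev 9: PC=4 idx=0 pred=N actual=T -> ctr[0]=2
Ev 10: PC=1 idx=1 pred=T actual=N -> ctr[1]=1
Ev 11: PC=3 idx=1 pred=N actual=T -> ctr[1]=2
Ev 12: PC=1 idx=1 pred=T actual=T -> ctr[1]=3

Answer: 2 3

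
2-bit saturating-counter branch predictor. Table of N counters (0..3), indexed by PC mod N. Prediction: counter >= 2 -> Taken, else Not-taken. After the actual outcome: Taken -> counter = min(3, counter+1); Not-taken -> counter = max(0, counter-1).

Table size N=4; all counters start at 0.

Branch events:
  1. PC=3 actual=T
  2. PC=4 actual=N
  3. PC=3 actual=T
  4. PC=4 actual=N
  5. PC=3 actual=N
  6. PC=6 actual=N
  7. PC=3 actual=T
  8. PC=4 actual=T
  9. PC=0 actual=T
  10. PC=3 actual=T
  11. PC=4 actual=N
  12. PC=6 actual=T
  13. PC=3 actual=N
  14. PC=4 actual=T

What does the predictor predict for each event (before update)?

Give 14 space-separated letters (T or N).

Ev 1: PC=3 idx=3 pred=N actual=T -> ctr[3]=1
Ev 2: PC=4 idx=0 pred=N actual=N -> ctr[0]=0
Ev 3: PC=3 idx=3 pred=N actual=T -> ctr[3]=2
Ev 4: PC=4 idx=0 pred=N actual=N -> ctr[0]=0
Ev 5: PC=3 idx=3 pred=T actual=N -> ctr[3]=1
Ev 6: PC=6 idx=2 pred=N actual=N -> ctr[2]=0
Ev 7: PC=3 idx=3 pred=N actual=T -> ctr[3]=2
Ev 8: PC=4 idx=0 pred=N actual=T -> ctr[0]=1
Ev 9: PC=0 idx=0 pred=N actual=T -> ctr[0]=2
Ev 10: PC=3 idx=3 pred=T actual=T -> ctr[3]=3
Ev 11: PC=4 idx=0 pred=T actual=N -> ctr[0]=1
Ev 12: PC=6 idx=2 pred=N actual=T -> ctr[2]=1
Ev 13: PC=3 idx=3 pred=T actual=N -> ctr[3]=2
Ev 14: PC=4 idx=0 pred=N actual=T -> ctr[0]=2

Answer: N N N N T N N N N T T N T N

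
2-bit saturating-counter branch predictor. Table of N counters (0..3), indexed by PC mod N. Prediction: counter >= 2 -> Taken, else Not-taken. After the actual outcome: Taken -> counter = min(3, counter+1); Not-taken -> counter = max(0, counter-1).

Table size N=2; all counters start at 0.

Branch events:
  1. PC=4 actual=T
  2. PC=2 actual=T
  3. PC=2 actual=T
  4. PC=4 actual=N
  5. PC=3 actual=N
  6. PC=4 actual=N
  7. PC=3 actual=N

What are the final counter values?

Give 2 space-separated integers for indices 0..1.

Ev 1: PC=4 idx=0 pred=N actual=T -> ctr[0]=1
Ev 2: PC=2 idx=0 pred=N actual=T -> ctr[0]=2
Ev 3: PC=2 idx=0 pred=T actual=T -> ctr[0]=3
Ev 4: PC=4 idx=0 pred=T actual=N -> ctr[0]=2
Ev 5: PC=3 idx=1 pred=N actual=N -> ctr[1]=0
Ev 6: PC=4 idx=0 pred=T actual=N -> ctr[0]=1
Ev 7: PC=3 idx=1 pred=N actual=N -> ctr[1]=0

Answer: 1 0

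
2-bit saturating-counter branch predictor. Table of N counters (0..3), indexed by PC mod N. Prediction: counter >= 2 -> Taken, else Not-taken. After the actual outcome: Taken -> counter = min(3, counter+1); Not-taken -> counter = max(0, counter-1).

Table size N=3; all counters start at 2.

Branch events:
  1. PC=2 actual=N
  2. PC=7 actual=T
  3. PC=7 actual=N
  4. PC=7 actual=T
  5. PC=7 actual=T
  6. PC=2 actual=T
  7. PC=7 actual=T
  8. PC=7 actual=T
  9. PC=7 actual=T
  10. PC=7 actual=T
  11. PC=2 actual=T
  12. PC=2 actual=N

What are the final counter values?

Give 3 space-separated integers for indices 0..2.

Ev 1: PC=2 idx=2 pred=T actual=N -> ctr[2]=1
Ev 2: PC=7 idx=1 pred=T actual=T -> ctr[1]=3
Ev 3: PC=7 idx=1 pred=T actual=N -> ctr[1]=2
Ev 4: PC=7 idx=1 pred=T actual=T -> ctr[1]=3
Ev 5: PC=7 idx=1 pred=T actual=T -> ctr[1]=3
Ev 6: PC=2 idx=2 pred=N actual=T -> ctr[2]=2
Ev 7: PC=7 idx=1 pred=T actual=T -> ctr[1]=3
Ev 8: PC=7 idx=1 pred=T actual=T -> ctr[1]=3
Ev 9: PC=7 idx=1 pred=T actual=T -> ctr[1]=3
Ev 10: PC=7 idx=1 pred=T actual=T -> ctr[1]=3
Ev 11: PC=2 idx=2 pred=T actual=T -> ctr[2]=3
Ev 12: PC=2 idx=2 pred=T actual=N -> ctr[2]=2

Answer: 2 3 2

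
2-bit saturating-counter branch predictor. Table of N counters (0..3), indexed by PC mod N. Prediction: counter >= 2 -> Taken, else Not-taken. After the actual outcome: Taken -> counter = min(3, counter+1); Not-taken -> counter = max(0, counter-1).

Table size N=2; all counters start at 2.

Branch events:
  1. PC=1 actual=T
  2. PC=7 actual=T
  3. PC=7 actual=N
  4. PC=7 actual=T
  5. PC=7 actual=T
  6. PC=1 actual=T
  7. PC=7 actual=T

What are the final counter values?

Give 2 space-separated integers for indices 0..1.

Ev 1: PC=1 idx=1 pred=T actual=T -> ctr[1]=3
Ev 2: PC=7 idx=1 pred=T actual=T -> ctr[1]=3
Ev 3: PC=7 idx=1 pred=T actual=N -> ctr[1]=2
Ev 4: PC=7 idx=1 pred=T actual=T -> ctr[1]=3
Ev 5: PC=7 idx=1 pred=T actual=T -> ctr[1]=3
Ev 6: PC=1 idx=1 pred=T actual=T -> ctr[1]=3
Ev 7: PC=7 idx=1 pred=T actual=T -> ctr[1]=3

Answer: 2 3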